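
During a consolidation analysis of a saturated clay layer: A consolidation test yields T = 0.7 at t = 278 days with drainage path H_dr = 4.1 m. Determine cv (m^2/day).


Result: 0.04233 m^2/day

Derivation:
Using cv = T * H_dr^2 / t
H_dr^2 = 4.1^2 = 16.81
cv = 0.7 * 16.81 / 278
cv = 0.04233 m^2/day


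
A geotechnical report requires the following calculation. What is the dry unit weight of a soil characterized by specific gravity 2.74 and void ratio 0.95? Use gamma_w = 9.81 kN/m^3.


Result: 13.784 kN/m^3

Derivation:
Using gamma_d = Gs * gamma_w / (1 + e)
gamma_d = 2.74 * 9.81 / (1 + 0.95)
gamma_d = 2.74 * 9.81 / 1.95
gamma_d = 13.784 kN/m^3


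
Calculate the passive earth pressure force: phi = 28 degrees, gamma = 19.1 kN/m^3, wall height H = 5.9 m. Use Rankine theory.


Compute passive earth pressure coefficient:
Kp = tan^2(45 + phi/2) = tan^2(59.0) = 2.769826
Compute passive force:
Pp = 0.5 * Kp * gamma * H^2
Pp = 0.5 * 2.769826 * 19.1 * 5.9^2
Pp = 920.79 kN/m


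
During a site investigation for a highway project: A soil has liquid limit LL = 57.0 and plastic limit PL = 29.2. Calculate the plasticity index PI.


Using PI = LL - PL
PI = 57.0 - 29.2
PI = 27.8


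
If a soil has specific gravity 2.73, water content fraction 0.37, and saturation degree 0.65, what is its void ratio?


Result: 1.554

Derivation:
Using the relation e = Gs * w / S
e = 2.73 * 0.37 / 0.65
e = 1.554


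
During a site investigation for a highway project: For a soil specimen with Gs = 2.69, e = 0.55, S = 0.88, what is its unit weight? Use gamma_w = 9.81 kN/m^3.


Using gamma = gamma_w * (Gs + S*e) / (1 + e)
Numerator: Gs + S*e = 2.69 + 0.88*0.55 = 3.174
Denominator: 1 + e = 1 + 0.55 = 1.55
gamma = 9.81 * 3.174 / 1.55
gamma = 20.088 kN/m^3


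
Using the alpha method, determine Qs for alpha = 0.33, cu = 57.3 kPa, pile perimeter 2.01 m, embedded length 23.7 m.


Result: 900.77 kN

Derivation:
Using Qs = alpha * cu * perimeter * L
Qs = 0.33 * 57.3 * 2.01 * 23.7
Qs = 900.77 kN


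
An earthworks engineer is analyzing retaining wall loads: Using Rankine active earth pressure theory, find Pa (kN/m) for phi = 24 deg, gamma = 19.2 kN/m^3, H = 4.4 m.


Compute active earth pressure coefficient:
Ka = tan^2(45 - phi/2) = tan^2(33.0) = 0.42173
Compute active force:
Pa = 0.5 * Ka * gamma * H^2
Pa = 0.5 * 0.42173 * 19.2 * 4.4^2
Pa = 78.38 kN/m


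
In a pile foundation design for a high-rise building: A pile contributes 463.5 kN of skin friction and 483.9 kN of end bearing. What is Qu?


Using Qu = Qf + Qb
Qu = 463.5 + 483.9
Qu = 947.4 kN


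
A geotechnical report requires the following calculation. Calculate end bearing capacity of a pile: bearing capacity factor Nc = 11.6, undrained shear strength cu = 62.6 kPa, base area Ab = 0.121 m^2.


Using Qb = Nc * cu * Ab
Qb = 11.6 * 62.6 * 0.121
Qb = 87.87 kN


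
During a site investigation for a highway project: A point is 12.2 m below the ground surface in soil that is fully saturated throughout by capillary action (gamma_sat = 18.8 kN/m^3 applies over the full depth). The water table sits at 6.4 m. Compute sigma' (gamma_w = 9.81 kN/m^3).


Total stress = gamma_sat * depth
sigma = 18.8 * 12.2 = 229.36 kPa
Pore water pressure u = gamma_w * (depth - d_wt)
u = 9.81 * (12.2 - 6.4) = 56.898 kPa
Effective stress = sigma - u
sigma' = 229.36 - 56.898 = 172.46 kPa


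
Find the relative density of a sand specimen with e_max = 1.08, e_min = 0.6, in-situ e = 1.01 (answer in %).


Result: 14.58 %

Derivation:
Using Dr = (e_max - e) / (e_max - e_min) * 100
e_max - e = 1.08 - 1.01 = 0.07
e_max - e_min = 1.08 - 0.6 = 0.48
Dr = 0.07 / 0.48 * 100
Dr = 14.58 %


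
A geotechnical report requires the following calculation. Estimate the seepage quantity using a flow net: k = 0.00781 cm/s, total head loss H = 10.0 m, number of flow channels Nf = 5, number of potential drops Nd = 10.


Result: 0.0003905 m^3/s per m

Derivation:
Convert k to m/s for unit consistency with H:
k = 0.00781 cm/s = 0.00781 / 100 m/s = 7.81e-05 m/s
Using q = k * H * Nf / Nd
Nf / Nd = 5 / 10 = 0.5
q = 7.81e-05 * 10.0 * 0.5
q = 0.0003905 m^3/s per m


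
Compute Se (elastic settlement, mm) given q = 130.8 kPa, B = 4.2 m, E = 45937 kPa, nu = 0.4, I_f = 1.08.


Using Se = q * B * (1 - nu^2) * I_f / E
1 - nu^2 = 1 - 0.4^2 = 0.84
Se = 130.8 * 4.2 * 0.84 * 1.08 / 45937
Se = 0.010849 m
Convert to mm: Se = 0.010849 * 1000 = 10.849 mm


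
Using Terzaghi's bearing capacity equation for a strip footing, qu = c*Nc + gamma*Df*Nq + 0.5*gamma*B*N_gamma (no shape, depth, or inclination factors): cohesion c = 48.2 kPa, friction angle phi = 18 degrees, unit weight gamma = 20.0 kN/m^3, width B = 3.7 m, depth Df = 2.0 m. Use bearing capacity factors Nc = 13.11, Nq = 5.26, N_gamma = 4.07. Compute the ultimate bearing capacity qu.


Result: 992.89 kPa

Derivation:
Compute qu = c*Nc + gamma*Df*Nq + 0.5*gamma*B*N_gamma
Term 1: 48.2 * 13.11 = 631.902
Term 2: 20.0 * 2.0 * 5.26 = 210.4
Term 3: 0.5 * 20.0 * 3.7 * 4.07 = 150.59
qu = 631.902 + 210.4 + 150.59
qu = 992.89 kPa


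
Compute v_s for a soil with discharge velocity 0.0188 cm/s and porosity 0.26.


Using v_s = v_d / n
v_s = 0.0188 / 0.26
v_s = 0.07231 cm/s


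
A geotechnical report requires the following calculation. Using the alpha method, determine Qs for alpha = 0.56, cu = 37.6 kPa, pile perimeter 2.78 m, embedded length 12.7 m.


Using Qs = alpha * cu * perimeter * L
Qs = 0.56 * 37.6 * 2.78 * 12.7
Qs = 743.4 kN


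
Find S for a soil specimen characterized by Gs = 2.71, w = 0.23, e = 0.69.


Using S = Gs * w / e
S = 2.71 * 0.23 / 0.69
S = 0.9033


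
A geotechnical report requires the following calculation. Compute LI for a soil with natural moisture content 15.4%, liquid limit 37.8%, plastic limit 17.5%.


First compute the plasticity index:
PI = LL - PL = 37.8 - 17.5 = 20.3
Then compute the liquidity index:
LI = (w - PL) / PI
LI = (15.4 - 17.5) / 20.3
LI = -0.103


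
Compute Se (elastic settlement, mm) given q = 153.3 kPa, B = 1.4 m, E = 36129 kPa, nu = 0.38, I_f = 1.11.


Using Se = q * B * (1 - nu^2) * I_f / E
1 - nu^2 = 1 - 0.38^2 = 0.8556
Se = 153.3 * 1.4 * 0.8556 * 1.11 / 36129
Se = 0.005642 m
Convert to mm: Se = 0.005642 * 1000 = 5.642 mm


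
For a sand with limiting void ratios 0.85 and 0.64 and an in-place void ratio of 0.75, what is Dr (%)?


Using Dr = (e_max - e) / (e_max - e_min) * 100
e_max - e = 0.85 - 0.75 = 0.1
e_max - e_min = 0.85 - 0.64 = 0.21
Dr = 0.1 / 0.21 * 100
Dr = 47.62 %


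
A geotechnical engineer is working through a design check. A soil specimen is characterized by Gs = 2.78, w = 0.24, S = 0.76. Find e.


Using the relation e = Gs * w / S
e = 2.78 * 0.24 / 0.76
e = 0.8779


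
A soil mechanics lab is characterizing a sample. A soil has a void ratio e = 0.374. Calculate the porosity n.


Using the relation n = e / (1 + e)
n = 0.374 / (1 + 0.374)
n = 0.374 / 1.374
n = 0.2722


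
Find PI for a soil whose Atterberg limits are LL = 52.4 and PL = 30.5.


Using PI = LL - PL
PI = 52.4 - 30.5
PI = 21.9


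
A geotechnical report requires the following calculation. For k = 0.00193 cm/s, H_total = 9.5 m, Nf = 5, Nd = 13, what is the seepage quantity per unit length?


Convert k to m/s for unit consistency with H:
k = 0.00193 cm/s = 0.00193 / 100 m/s = 1.93e-05 m/s
Using q = k * H * Nf / Nd
Nf / Nd = 5 / 13 = 0.3846
q = 1.93e-05 * 9.5 * 0.3846
q = 7.052e-05 m^3/s per m


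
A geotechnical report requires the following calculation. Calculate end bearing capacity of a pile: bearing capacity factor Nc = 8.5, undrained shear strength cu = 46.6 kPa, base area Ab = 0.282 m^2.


Using Qb = Nc * cu * Ab
Qb = 8.5 * 46.6 * 0.282
Qb = 111.7 kN


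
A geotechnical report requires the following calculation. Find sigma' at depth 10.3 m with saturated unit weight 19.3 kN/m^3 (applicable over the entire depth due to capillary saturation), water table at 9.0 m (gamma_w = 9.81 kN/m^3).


Total stress = gamma_sat * depth
sigma = 19.3 * 10.3 = 198.79 kPa
Pore water pressure u = gamma_w * (depth - d_wt)
u = 9.81 * (10.3 - 9.0) = 12.753 kPa
Effective stress = sigma - u
sigma' = 198.79 - 12.753 = 186.04 kPa


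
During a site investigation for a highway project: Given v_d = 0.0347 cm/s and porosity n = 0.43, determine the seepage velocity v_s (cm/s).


Using v_s = v_d / n
v_s = 0.0347 / 0.43
v_s = 0.0807 cm/s


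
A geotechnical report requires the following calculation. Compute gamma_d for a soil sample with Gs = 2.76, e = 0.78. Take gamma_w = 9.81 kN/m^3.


Using gamma_d = Gs * gamma_w / (1 + e)
gamma_d = 2.76 * 9.81 / (1 + 0.78)
gamma_d = 2.76 * 9.81 / 1.78
gamma_d = 15.211 kN/m^3


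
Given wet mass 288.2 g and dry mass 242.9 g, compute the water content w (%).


Using w = (m_wet - m_dry) / m_dry * 100
m_wet - m_dry = 288.2 - 242.9 = 45.3 g
w = 45.3 / 242.9 * 100
w = 18.65 %


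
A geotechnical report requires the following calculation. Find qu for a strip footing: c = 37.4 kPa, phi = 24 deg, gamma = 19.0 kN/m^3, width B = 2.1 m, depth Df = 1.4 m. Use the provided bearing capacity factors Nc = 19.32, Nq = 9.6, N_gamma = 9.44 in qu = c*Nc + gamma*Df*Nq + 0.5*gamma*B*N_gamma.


Compute qu = c*Nc + gamma*Df*Nq + 0.5*gamma*B*N_gamma
Term 1: 37.4 * 19.32 = 722.568
Term 2: 19.0 * 1.4 * 9.6 = 255.36
Term 3: 0.5 * 19.0 * 2.1 * 9.44 = 188.328
qu = 722.568 + 255.36 + 188.328
qu = 1166.26 kPa


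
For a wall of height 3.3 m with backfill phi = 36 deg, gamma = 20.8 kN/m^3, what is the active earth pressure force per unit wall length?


Compute active earth pressure coefficient:
Ka = tan^2(45 - phi/2) = tan^2(27.0) = 0.259616
Compute active force:
Pa = 0.5 * Ka * gamma * H^2
Pa = 0.5 * 0.259616 * 20.8 * 3.3^2
Pa = 29.4 kN/m


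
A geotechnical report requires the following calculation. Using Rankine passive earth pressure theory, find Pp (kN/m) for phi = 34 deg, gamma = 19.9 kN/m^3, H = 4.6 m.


Result: 744.71 kN/m

Derivation:
Compute passive earth pressure coefficient:
Kp = tan^2(45 + phi/2) = tan^2(62.0) = 3.537132
Compute passive force:
Pp = 0.5 * Kp * gamma * H^2
Pp = 0.5 * 3.537132 * 19.9 * 4.6^2
Pp = 744.71 kN/m


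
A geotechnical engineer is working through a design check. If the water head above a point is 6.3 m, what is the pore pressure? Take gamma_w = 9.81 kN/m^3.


Using u = gamma_w * h_w
u = 9.81 * 6.3
u = 61.8 kPa


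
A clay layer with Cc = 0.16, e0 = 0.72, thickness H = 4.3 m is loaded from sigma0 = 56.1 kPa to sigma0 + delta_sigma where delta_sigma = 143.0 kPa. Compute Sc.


Using Sc = Cc * H / (1 + e0) * log10((sigma0 + delta_sigma) / sigma0)
Stress ratio = (56.1 + 143.0) / 56.1 = 3.54902
log10(3.54902) = 0.550108
Cc * H / (1 + e0) = 0.16 * 4.3 / (1 + 0.72) = 0.4
Sc = 0.4 * 0.550108
Sc = 0.22 m


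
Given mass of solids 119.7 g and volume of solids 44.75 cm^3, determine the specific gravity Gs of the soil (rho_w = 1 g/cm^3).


Result: 2.675

Derivation:
Using Gs = m_s / (V_s * rho_w)
Since rho_w = 1 g/cm^3:
Gs = 119.7 / 44.75
Gs = 2.675


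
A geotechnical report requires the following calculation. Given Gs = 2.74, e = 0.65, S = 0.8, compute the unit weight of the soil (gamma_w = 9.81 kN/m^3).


Using gamma = gamma_w * (Gs + S*e) / (1 + e)
Numerator: Gs + S*e = 2.74 + 0.8*0.65 = 3.26
Denominator: 1 + e = 1 + 0.65 = 1.65
gamma = 9.81 * 3.26 / 1.65
gamma = 19.382 kN/m^3


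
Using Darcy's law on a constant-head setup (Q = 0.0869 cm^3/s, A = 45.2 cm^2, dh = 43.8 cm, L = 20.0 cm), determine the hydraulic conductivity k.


Compute hydraulic gradient:
i = dh / L = 43.8 / 20.0 = 2.19
Then apply Darcy's law:
k = Q / (A * i)
k = 0.0869 / (45.2 * 2.19)
k = 0.0869 / 98.988
k = 0.000878 cm/s


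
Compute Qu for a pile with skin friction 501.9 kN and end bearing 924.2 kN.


Using Qu = Qf + Qb
Qu = 501.9 + 924.2
Qu = 1426.1 kN


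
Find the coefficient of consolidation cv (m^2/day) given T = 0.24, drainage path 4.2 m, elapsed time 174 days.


Result: 0.02433 m^2/day

Derivation:
Using cv = T * H_dr^2 / t
H_dr^2 = 4.2^2 = 17.64
cv = 0.24 * 17.64 / 174
cv = 0.02433 m^2/day


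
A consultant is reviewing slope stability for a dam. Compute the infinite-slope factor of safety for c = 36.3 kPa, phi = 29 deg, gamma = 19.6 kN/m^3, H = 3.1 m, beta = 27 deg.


Using Fs = c / (gamma*H*sin(beta)*cos(beta)) + tan(phi)/tan(beta)
Cohesion contribution = 36.3 / (19.6*3.1*sin(27)*cos(27))
Cohesion contribution = 1.47693
Friction contribution = tan(29)/tan(27) = 1.08789
Fs = 1.47693 + 1.08789
Fs = 2.565


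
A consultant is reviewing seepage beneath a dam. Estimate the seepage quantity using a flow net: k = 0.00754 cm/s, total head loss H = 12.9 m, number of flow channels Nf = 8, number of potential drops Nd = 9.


Convert k to m/s for unit consistency with H:
k = 0.00754 cm/s = 0.00754 / 100 m/s = 7.54e-05 m/s
Using q = k * H * Nf / Nd
Nf / Nd = 8 / 9 = 0.8889
q = 7.54e-05 * 12.9 * 0.8889
q = 0.0008646 m^3/s per m


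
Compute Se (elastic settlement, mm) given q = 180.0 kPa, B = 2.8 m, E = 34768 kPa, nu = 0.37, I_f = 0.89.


Result: 11.135 mm

Derivation:
Using Se = q * B * (1 - nu^2) * I_f / E
1 - nu^2 = 1 - 0.37^2 = 0.8631
Se = 180.0 * 2.8 * 0.8631 * 0.89 / 34768
Se = 0.011135 m
Convert to mm: Se = 0.011135 * 1000 = 11.135 mm


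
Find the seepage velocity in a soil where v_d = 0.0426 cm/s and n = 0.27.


Using v_s = v_d / n
v_s = 0.0426 / 0.27
v_s = 0.15778 cm/s


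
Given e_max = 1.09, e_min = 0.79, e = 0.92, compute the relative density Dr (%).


Using Dr = (e_max - e) / (e_max - e_min) * 100
e_max - e = 1.09 - 0.92 = 0.17
e_max - e_min = 1.09 - 0.79 = 0.3
Dr = 0.17 / 0.3 * 100
Dr = 56.67 %


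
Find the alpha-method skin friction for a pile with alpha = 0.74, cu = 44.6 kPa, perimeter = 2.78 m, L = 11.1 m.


Using Qs = alpha * cu * perimeter * L
Qs = 0.74 * 44.6 * 2.78 * 11.1
Qs = 1018.44 kN


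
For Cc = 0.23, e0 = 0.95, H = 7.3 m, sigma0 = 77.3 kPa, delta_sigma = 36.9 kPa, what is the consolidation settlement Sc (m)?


Using Sc = Cc * H / (1 + e0) * log10((sigma0 + delta_sigma) / sigma0)
Stress ratio = (77.3 + 36.9) / 77.3 = 1.47736
log10(1.47736) = 0.169487
Cc * H / (1 + e0) = 0.23 * 7.3 / (1 + 0.95) = 0.861026
Sc = 0.861026 * 0.169487
Sc = 0.1459 m


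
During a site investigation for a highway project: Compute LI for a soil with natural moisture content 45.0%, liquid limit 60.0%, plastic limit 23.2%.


Result: 0.592

Derivation:
First compute the plasticity index:
PI = LL - PL = 60.0 - 23.2 = 36.8
Then compute the liquidity index:
LI = (w - PL) / PI
LI = (45.0 - 23.2) / 36.8
LI = 0.592


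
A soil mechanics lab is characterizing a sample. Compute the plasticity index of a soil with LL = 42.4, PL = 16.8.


Result: 25.6

Derivation:
Using PI = LL - PL
PI = 42.4 - 16.8
PI = 25.6


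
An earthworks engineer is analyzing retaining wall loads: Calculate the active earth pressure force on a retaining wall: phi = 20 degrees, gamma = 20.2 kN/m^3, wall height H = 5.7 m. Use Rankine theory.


Compute active earth pressure coefficient:
Ka = tan^2(45 - phi/2) = tan^2(35.0) = 0.490291
Compute active force:
Pa = 0.5 * Ka * gamma * H^2
Pa = 0.5 * 0.490291 * 20.2 * 5.7^2
Pa = 160.89 kN/m


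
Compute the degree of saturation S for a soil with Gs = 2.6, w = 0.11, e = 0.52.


Result: 0.55

Derivation:
Using S = Gs * w / e
S = 2.6 * 0.11 / 0.52
S = 0.55


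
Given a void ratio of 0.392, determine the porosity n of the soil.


Using the relation n = e / (1 + e)
n = 0.392 / (1 + 0.392)
n = 0.392 / 1.392
n = 0.2816


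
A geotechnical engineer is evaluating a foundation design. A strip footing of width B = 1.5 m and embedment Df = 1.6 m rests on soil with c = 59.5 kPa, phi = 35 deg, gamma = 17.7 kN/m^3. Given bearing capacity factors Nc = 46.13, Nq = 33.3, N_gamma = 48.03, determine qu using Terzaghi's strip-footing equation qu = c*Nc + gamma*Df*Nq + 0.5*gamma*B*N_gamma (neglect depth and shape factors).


Compute qu = c*Nc + gamma*Df*Nq + 0.5*gamma*B*N_gamma
Term 1: 59.5 * 46.13 = 2744.735
Term 2: 17.7 * 1.6 * 33.3 = 943.056
Term 3: 0.5 * 17.7 * 1.5 * 48.03 = 637.59825
qu = 2744.735 + 943.056 + 637.59825
qu = 4325.39 kPa


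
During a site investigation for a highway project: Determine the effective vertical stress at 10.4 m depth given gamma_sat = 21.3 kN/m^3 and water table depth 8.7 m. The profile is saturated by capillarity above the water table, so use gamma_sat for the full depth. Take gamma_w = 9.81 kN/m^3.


Total stress = gamma_sat * depth
sigma = 21.3 * 10.4 = 221.52 kPa
Pore water pressure u = gamma_w * (depth - d_wt)
u = 9.81 * (10.4 - 8.7) = 16.677 kPa
Effective stress = sigma - u
sigma' = 221.52 - 16.677 = 204.84 kPa


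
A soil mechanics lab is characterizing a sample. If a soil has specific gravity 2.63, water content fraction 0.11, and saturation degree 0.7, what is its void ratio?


Using the relation e = Gs * w / S
e = 2.63 * 0.11 / 0.7
e = 0.4133


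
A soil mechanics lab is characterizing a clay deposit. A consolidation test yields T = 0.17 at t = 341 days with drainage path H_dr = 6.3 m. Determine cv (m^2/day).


Result: 0.01979 m^2/day

Derivation:
Using cv = T * H_dr^2 / t
H_dr^2 = 6.3^2 = 39.69
cv = 0.17 * 39.69 / 341
cv = 0.01979 m^2/day


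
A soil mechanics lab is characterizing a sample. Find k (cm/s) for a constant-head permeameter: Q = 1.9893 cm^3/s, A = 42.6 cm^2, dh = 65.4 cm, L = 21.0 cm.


Compute hydraulic gradient:
i = dh / L = 65.4 / 21.0 = 3.11429
Then apply Darcy's law:
k = Q / (A * i)
k = 1.9893 / (42.6 * 3.11429)
k = 1.9893 / 132.669
k = 0.014995 cm/s


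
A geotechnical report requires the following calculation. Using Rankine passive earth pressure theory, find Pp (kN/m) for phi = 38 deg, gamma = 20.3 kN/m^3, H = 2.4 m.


Compute passive earth pressure coefficient:
Kp = tan^2(45 + phi/2) = tan^2(64.0) = 4.203746
Compute passive force:
Pp = 0.5 * Kp * gamma * H^2
Pp = 0.5 * 4.203746 * 20.3 * 2.4^2
Pp = 245.77 kN/m


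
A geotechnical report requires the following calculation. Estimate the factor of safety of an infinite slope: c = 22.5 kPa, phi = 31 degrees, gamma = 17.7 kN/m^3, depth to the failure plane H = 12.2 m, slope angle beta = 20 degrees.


Result: 1.975

Derivation:
Using Fs = c / (gamma*H*sin(beta)*cos(beta)) + tan(phi)/tan(beta)
Cohesion contribution = 22.5 / (17.7*12.2*sin(20)*cos(20))
Cohesion contribution = 0.324199
Friction contribution = tan(31)/tan(20) = 1.65085
Fs = 0.324199 + 1.65085
Fs = 1.975


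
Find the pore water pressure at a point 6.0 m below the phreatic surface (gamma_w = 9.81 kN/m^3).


Using u = gamma_w * h_w
u = 9.81 * 6.0
u = 58.86 kPa


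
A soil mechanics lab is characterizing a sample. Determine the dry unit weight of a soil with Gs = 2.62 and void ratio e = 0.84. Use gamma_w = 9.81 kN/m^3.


Using gamma_d = Gs * gamma_w / (1 + e)
gamma_d = 2.62 * 9.81 / (1 + 0.84)
gamma_d = 2.62 * 9.81 / 1.84
gamma_d = 13.969 kN/m^3


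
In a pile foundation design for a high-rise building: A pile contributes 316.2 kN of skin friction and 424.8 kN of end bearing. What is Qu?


Using Qu = Qf + Qb
Qu = 316.2 + 424.8
Qu = 741.0 kN


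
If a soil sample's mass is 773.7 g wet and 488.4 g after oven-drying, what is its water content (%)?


Using w = (m_wet - m_dry) / m_dry * 100
m_wet - m_dry = 773.7 - 488.4 = 285.3 g
w = 285.3 / 488.4 * 100
w = 58.42 %


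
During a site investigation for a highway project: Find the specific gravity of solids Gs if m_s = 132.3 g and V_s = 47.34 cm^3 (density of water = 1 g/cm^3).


Using Gs = m_s / (V_s * rho_w)
Since rho_w = 1 g/cm^3:
Gs = 132.3 / 47.34
Gs = 2.795


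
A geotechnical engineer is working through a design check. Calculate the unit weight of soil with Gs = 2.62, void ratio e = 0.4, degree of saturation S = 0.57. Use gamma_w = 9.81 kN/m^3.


Using gamma = gamma_w * (Gs + S*e) / (1 + e)
Numerator: Gs + S*e = 2.62 + 0.57*0.4 = 2.848
Denominator: 1 + e = 1 + 0.4 = 1.4
gamma = 9.81 * 2.848 / 1.4
gamma = 19.956 kN/m^3


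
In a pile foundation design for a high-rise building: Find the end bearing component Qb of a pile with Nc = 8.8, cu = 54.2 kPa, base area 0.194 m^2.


Result: 92.53 kN

Derivation:
Using Qb = Nc * cu * Ab
Qb = 8.8 * 54.2 * 0.194
Qb = 92.53 kN


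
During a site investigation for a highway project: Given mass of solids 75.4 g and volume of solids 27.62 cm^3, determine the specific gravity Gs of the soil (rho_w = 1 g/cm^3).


Using Gs = m_s / (V_s * rho_w)
Since rho_w = 1 g/cm^3:
Gs = 75.4 / 27.62
Gs = 2.73


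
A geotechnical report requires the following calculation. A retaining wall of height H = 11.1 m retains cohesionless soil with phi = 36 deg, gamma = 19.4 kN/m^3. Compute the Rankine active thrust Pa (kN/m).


Compute active earth pressure coefficient:
Ka = tan^2(45 - phi/2) = tan^2(27.0) = 0.259616
Compute active force:
Pa = 0.5 * Ka * gamma * H^2
Pa = 0.5 * 0.259616 * 19.4 * 11.1^2
Pa = 310.28 kN/m


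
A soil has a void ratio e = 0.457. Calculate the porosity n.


Result: 0.3137

Derivation:
Using the relation n = e / (1 + e)
n = 0.457 / (1 + 0.457)
n = 0.457 / 1.457
n = 0.3137


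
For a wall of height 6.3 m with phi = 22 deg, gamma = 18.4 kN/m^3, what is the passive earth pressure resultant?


Result: 802.59 kN/m

Derivation:
Compute passive earth pressure coefficient:
Kp = tan^2(45 + phi/2) = tan^2(56.0) = 2.197987
Compute passive force:
Pp = 0.5 * Kp * gamma * H^2
Pp = 0.5 * 2.197987 * 18.4 * 6.3^2
Pp = 802.59 kN/m


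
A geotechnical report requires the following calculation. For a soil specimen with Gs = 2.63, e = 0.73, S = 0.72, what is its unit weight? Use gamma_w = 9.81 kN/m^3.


Using gamma = gamma_w * (Gs + S*e) / (1 + e)
Numerator: Gs + S*e = 2.63 + 0.72*0.73 = 3.1556
Denominator: 1 + e = 1 + 0.73 = 1.73
gamma = 9.81 * 3.1556 / 1.73
gamma = 17.894 kN/m^3


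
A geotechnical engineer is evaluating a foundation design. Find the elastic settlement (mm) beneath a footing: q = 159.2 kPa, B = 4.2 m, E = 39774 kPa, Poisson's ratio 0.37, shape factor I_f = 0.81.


Using Se = q * B * (1 - nu^2) * I_f / E
1 - nu^2 = 1 - 0.37^2 = 0.8631
Se = 159.2 * 4.2 * 0.8631 * 0.81 / 39774
Se = 0.011753 m
Convert to mm: Se = 0.011753 * 1000 = 11.753 mm


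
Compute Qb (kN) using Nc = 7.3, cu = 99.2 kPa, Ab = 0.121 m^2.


Using Qb = Nc * cu * Ab
Qb = 7.3 * 99.2 * 0.121
Qb = 87.62 kN


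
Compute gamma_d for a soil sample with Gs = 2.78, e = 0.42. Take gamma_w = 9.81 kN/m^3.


Using gamma_d = Gs * gamma_w / (1 + e)
gamma_d = 2.78 * 9.81 / (1 + 0.42)
gamma_d = 2.78 * 9.81 / 1.42
gamma_d = 19.205 kN/m^3


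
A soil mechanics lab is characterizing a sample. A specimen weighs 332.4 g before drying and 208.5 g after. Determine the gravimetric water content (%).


Result: 59.42 %

Derivation:
Using w = (m_wet - m_dry) / m_dry * 100
m_wet - m_dry = 332.4 - 208.5 = 123.9 g
w = 123.9 / 208.5 * 100
w = 59.42 %


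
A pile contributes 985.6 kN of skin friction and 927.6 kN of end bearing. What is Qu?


Result: 1913.2 kN

Derivation:
Using Qu = Qf + Qb
Qu = 985.6 + 927.6
Qu = 1913.2 kN


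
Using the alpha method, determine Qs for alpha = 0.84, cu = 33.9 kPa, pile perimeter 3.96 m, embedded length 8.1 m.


Using Qs = alpha * cu * perimeter * L
Qs = 0.84 * 33.9 * 3.96 * 8.1
Qs = 913.4 kN


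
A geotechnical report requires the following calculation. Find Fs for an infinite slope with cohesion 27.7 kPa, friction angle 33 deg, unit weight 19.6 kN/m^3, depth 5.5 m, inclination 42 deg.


Using Fs = c / (gamma*H*sin(beta)*cos(beta)) + tan(phi)/tan(beta)
Cohesion contribution = 27.7 / (19.6*5.5*sin(42)*cos(42))
Cohesion contribution = 0.516745
Friction contribution = tan(33)/tan(42) = 0.72124
Fs = 0.516745 + 0.72124
Fs = 1.238


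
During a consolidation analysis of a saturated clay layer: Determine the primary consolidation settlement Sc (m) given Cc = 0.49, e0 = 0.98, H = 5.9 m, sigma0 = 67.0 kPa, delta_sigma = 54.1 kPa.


Using Sc = Cc * H / (1 + e0) * log10((sigma0 + delta_sigma) / sigma0)
Stress ratio = (67.0 + 54.1) / 67.0 = 1.80746
log10(1.80746) = 0.257069
Cc * H / (1 + e0) = 0.49 * 5.9 / (1 + 0.98) = 1.4601
Sc = 1.4601 * 0.257069
Sc = 0.3753 m


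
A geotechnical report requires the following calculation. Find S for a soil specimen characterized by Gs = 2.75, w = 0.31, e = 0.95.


Using S = Gs * w / e
S = 2.75 * 0.31 / 0.95
S = 0.8974


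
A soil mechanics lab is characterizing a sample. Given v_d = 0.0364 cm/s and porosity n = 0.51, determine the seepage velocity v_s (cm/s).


Using v_s = v_d / n
v_s = 0.0364 / 0.51
v_s = 0.07137 cm/s


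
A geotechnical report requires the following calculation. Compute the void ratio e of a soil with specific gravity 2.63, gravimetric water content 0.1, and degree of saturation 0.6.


Using the relation e = Gs * w / S
e = 2.63 * 0.1 / 0.6
e = 0.4383


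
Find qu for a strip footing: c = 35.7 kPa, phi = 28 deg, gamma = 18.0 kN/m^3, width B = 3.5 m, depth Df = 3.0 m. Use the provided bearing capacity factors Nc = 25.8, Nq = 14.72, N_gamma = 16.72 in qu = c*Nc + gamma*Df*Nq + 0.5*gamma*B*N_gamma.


Result: 2242.62 kPa

Derivation:
Compute qu = c*Nc + gamma*Df*Nq + 0.5*gamma*B*N_gamma
Term 1: 35.7 * 25.8 = 921.06
Term 2: 18.0 * 3.0 * 14.72 = 794.88
Term 3: 0.5 * 18.0 * 3.5 * 16.72 = 526.68
qu = 921.06 + 794.88 + 526.68
qu = 2242.62 kPa


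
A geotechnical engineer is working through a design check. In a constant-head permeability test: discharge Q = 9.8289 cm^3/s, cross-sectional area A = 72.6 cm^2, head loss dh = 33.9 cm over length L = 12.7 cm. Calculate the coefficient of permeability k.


Compute hydraulic gradient:
i = dh / L = 33.9 / 12.7 = 2.66929
Then apply Darcy's law:
k = Q / (A * i)
k = 9.8289 / (72.6 * 2.66929)
k = 9.8289 / 193.791
k = 0.050719 cm/s


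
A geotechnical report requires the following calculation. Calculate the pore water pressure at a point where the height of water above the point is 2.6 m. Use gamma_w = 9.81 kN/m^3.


Result: 25.51 kPa

Derivation:
Using u = gamma_w * h_w
u = 9.81 * 2.6
u = 25.51 kPa


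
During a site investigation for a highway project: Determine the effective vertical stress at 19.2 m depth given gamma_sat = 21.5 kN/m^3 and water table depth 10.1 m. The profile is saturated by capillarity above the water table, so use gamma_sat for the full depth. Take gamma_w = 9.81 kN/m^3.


Result: 323.53 kPa

Derivation:
Total stress = gamma_sat * depth
sigma = 21.5 * 19.2 = 412.8 kPa
Pore water pressure u = gamma_w * (depth - d_wt)
u = 9.81 * (19.2 - 10.1) = 89.271 kPa
Effective stress = sigma - u
sigma' = 412.8 - 89.271 = 323.53 kPa


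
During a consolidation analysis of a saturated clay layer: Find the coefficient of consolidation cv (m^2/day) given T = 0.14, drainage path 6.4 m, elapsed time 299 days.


Result: 0.01918 m^2/day

Derivation:
Using cv = T * H_dr^2 / t
H_dr^2 = 6.4^2 = 40.96
cv = 0.14 * 40.96 / 299
cv = 0.01918 m^2/day


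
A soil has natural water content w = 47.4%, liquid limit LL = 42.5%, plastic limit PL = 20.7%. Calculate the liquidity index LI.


Result: 1.225

Derivation:
First compute the plasticity index:
PI = LL - PL = 42.5 - 20.7 = 21.8
Then compute the liquidity index:
LI = (w - PL) / PI
LI = (47.4 - 20.7) / 21.8
LI = 1.225


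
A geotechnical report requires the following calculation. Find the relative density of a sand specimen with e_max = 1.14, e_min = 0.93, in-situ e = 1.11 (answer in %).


Result: 14.29 %

Derivation:
Using Dr = (e_max - e) / (e_max - e_min) * 100
e_max - e = 1.14 - 1.11 = 0.03
e_max - e_min = 1.14 - 0.93 = 0.21
Dr = 0.03 / 0.21 * 100
Dr = 14.29 %


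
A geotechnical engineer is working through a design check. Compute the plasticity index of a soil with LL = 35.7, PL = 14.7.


Result: 21.0

Derivation:
Using PI = LL - PL
PI = 35.7 - 14.7
PI = 21.0


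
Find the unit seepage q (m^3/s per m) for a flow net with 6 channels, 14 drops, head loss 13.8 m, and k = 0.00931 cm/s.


Convert k to m/s for unit consistency with H:
k = 0.00931 cm/s = 0.00931 / 100 m/s = 9.31e-05 m/s
Using q = k * H * Nf / Nd
Nf / Nd = 6 / 14 = 0.4286
q = 9.31e-05 * 13.8 * 0.4286
q = 0.0005506 m^3/s per m


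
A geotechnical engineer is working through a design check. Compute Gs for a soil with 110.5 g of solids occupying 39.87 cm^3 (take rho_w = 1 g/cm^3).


Using Gs = m_s / (V_s * rho_w)
Since rho_w = 1 g/cm^3:
Gs = 110.5 / 39.87
Gs = 2.772


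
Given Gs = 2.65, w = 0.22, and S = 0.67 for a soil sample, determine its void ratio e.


Using the relation e = Gs * w / S
e = 2.65 * 0.22 / 0.67
e = 0.8701


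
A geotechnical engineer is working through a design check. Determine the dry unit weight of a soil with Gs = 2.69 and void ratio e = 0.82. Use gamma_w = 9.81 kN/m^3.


Using gamma_d = Gs * gamma_w / (1 + e)
gamma_d = 2.69 * 9.81 / (1 + 0.82)
gamma_d = 2.69 * 9.81 / 1.82
gamma_d = 14.499 kN/m^3


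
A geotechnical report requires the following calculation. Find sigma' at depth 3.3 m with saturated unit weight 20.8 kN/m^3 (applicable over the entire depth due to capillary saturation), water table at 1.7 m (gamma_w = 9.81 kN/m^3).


Total stress = gamma_sat * depth
sigma = 20.8 * 3.3 = 68.64 kPa
Pore water pressure u = gamma_w * (depth - d_wt)
u = 9.81 * (3.3 - 1.7) = 15.696 kPa
Effective stress = sigma - u
sigma' = 68.64 - 15.696 = 52.94 kPa


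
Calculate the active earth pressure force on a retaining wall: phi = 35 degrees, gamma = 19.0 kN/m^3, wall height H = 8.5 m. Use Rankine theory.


Compute active earth pressure coefficient:
Ka = tan^2(45 - phi/2) = tan^2(27.5) = 0.27099
Compute active force:
Pa = 0.5 * Ka * gamma * H^2
Pa = 0.5 * 0.27099 * 19.0 * 8.5^2
Pa = 186.0 kN/m


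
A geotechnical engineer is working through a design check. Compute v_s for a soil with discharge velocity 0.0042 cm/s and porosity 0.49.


Using v_s = v_d / n
v_s = 0.0042 / 0.49
v_s = 0.00857 cm/s


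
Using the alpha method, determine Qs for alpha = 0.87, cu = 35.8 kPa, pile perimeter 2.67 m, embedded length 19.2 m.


Using Qs = alpha * cu * perimeter * L
Qs = 0.87 * 35.8 * 2.67 * 19.2
Qs = 1596.67 kN


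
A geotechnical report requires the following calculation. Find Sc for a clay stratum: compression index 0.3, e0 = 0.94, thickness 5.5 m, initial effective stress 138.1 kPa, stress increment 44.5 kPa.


Using Sc = Cc * H / (1 + e0) * log10((sigma0 + delta_sigma) / sigma0)
Stress ratio = (138.1 + 44.5) / 138.1 = 1.32223
log10(1.32223) = 0.121307
Cc * H / (1 + e0) = 0.3 * 5.5 / (1 + 0.94) = 0.850515
Sc = 0.850515 * 0.121307
Sc = 0.1032 m


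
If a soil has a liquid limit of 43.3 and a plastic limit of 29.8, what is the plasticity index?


Using PI = LL - PL
PI = 43.3 - 29.8
PI = 13.5


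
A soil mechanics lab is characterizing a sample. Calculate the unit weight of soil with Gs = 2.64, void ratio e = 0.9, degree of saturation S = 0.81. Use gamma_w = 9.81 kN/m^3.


Result: 17.395 kN/m^3

Derivation:
Using gamma = gamma_w * (Gs + S*e) / (1 + e)
Numerator: Gs + S*e = 2.64 + 0.81*0.9 = 3.369
Denominator: 1 + e = 1 + 0.9 = 1.9
gamma = 9.81 * 3.369 / 1.9
gamma = 17.395 kN/m^3


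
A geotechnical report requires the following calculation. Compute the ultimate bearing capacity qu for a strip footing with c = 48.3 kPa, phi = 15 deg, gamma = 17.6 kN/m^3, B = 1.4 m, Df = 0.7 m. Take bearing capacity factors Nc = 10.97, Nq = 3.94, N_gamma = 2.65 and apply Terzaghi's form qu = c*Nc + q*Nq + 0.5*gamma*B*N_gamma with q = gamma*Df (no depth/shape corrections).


Compute qu = c*Nc + gamma*Df*Nq + 0.5*gamma*B*N_gamma
Term 1: 48.3 * 10.97 = 529.851
Term 2: 17.6 * 0.7 * 3.94 = 48.5408
Term 3: 0.5 * 17.6 * 1.4 * 2.65 = 32.648
qu = 529.851 + 48.5408 + 32.648
qu = 611.04 kPa


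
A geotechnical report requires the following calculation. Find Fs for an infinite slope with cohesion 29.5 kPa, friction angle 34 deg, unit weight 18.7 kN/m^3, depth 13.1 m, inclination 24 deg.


Using Fs = c / (gamma*H*sin(beta)*cos(beta)) + tan(phi)/tan(beta)
Cohesion contribution = 29.5 / (18.7*13.1*sin(24)*cos(24))
Cohesion contribution = 0.32409
Friction contribution = tan(34)/tan(24) = 1.51497
Fs = 0.32409 + 1.51497
Fs = 1.839


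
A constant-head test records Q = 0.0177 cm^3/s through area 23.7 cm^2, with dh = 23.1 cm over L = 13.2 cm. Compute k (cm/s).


Result: 0.000427 cm/s

Derivation:
Compute hydraulic gradient:
i = dh / L = 23.1 / 13.2 = 1.75
Then apply Darcy's law:
k = Q / (A * i)
k = 0.0177 / (23.7 * 1.75)
k = 0.0177 / 41.475
k = 0.000427 cm/s


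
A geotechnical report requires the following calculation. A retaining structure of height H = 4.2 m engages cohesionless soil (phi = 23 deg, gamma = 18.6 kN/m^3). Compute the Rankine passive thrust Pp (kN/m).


Compute passive earth pressure coefficient:
Kp = tan^2(45 + phi/2) = tan^2(56.5) = 2.282623
Compute passive force:
Pp = 0.5 * Kp * gamma * H^2
Pp = 0.5 * 2.282623 * 18.6 * 4.2^2
Pp = 374.47 kN/m


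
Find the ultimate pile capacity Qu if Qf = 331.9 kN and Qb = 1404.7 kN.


Using Qu = Qf + Qb
Qu = 331.9 + 1404.7
Qu = 1736.6 kN


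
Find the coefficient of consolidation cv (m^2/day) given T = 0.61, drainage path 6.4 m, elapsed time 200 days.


Using cv = T * H_dr^2 / t
H_dr^2 = 6.4^2 = 40.96
cv = 0.61 * 40.96 / 200
cv = 0.12493 m^2/day


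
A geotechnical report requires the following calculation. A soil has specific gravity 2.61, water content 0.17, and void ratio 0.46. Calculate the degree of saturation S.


Using S = Gs * w / e
S = 2.61 * 0.17 / 0.46
S = 0.9646


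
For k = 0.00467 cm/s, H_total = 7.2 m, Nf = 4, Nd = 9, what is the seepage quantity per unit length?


Result: 0.0001494 m^3/s per m

Derivation:
Convert k to m/s for unit consistency with H:
k = 0.00467 cm/s = 0.00467 / 100 m/s = 4.67e-05 m/s
Using q = k * H * Nf / Nd
Nf / Nd = 4 / 9 = 0.4444
q = 4.67e-05 * 7.2 * 0.4444
q = 0.0001494 m^3/s per m


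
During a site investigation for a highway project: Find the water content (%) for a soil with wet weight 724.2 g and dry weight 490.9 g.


Using w = (m_wet - m_dry) / m_dry * 100
m_wet - m_dry = 724.2 - 490.9 = 233.3 g
w = 233.3 / 490.9 * 100
w = 47.52 %


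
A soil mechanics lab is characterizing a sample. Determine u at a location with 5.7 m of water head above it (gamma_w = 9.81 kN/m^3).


Result: 55.92 kPa

Derivation:
Using u = gamma_w * h_w
u = 9.81 * 5.7
u = 55.92 kPa


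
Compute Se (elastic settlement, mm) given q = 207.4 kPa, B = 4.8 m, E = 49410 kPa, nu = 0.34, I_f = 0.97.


Using Se = q * B * (1 - nu^2) * I_f / E
1 - nu^2 = 1 - 0.34^2 = 0.8844
Se = 207.4 * 4.8 * 0.8844 * 0.97 / 49410
Se = 0.017284 m
Convert to mm: Se = 0.017284 * 1000 = 17.284 mm


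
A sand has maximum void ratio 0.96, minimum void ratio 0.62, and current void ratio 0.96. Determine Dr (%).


Using Dr = (e_max - e) / (e_max - e_min) * 100
e_max - e = 0.96 - 0.96 = 0.0
e_max - e_min = 0.96 - 0.62 = 0.34
Dr = 0.0 / 0.34 * 100
Dr = 0.0 %


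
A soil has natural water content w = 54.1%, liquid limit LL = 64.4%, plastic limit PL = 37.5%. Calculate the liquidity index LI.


First compute the plasticity index:
PI = LL - PL = 64.4 - 37.5 = 26.9
Then compute the liquidity index:
LI = (w - PL) / PI
LI = (54.1 - 37.5) / 26.9
LI = 0.617


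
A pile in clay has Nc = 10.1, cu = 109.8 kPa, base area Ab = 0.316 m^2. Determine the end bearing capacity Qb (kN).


Result: 350.44 kN

Derivation:
Using Qb = Nc * cu * Ab
Qb = 10.1 * 109.8 * 0.316
Qb = 350.44 kN


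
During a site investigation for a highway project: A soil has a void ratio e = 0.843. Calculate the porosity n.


Result: 0.4574

Derivation:
Using the relation n = e / (1 + e)
n = 0.843 / (1 + 0.843)
n = 0.843 / 1.843
n = 0.4574


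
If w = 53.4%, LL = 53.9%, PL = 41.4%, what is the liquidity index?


Result: 0.96

Derivation:
First compute the plasticity index:
PI = LL - PL = 53.9 - 41.4 = 12.5
Then compute the liquidity index:
LI = (w - PL) / PI
LI = (53.4 - 41.4) / 12.5
LI = 0.96


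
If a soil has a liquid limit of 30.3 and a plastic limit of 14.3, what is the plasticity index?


Result: 16.0

Derivation:
Using PI = LL - PL
PI = 30.3 - 14.3
PI = 16.0


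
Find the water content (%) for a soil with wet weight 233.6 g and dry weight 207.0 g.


Using w = (m_wet - m_dry) / m_dry * 100
m_wet - m_dry = 233.6 - 207.0 = 26.6 g
w = 26.6 / 207.0 * 100
w = 12.85 %


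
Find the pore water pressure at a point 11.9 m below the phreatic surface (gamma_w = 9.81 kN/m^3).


Result: 116.74 kPa

Derivation:
Using u = gamma_w * h_w
u = 9.81 * 11.9
u = 116.74 kPa


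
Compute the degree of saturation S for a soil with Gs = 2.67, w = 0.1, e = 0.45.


Using S = Gs * w / e
S = 2.67 * 0.1 / 0.45
S = 0.5933


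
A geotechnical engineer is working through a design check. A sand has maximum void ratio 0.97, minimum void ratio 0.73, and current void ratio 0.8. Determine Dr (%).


Using Dr = (e_max - e) / (e_max - e_min) * 100
e_max - e = 0.97 - 0.8 = 0.17
e_max - e_min = 0.97 - 0.73 = 0.24
Dr = 0.17 / 0.24 * 100
Dr = 70.83 %


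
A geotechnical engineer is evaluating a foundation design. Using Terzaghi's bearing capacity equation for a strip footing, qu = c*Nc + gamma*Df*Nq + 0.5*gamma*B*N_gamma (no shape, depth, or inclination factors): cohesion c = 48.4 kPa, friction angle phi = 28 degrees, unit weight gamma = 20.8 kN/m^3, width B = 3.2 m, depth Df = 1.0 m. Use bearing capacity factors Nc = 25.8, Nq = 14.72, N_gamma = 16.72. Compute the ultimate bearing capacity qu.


Compute qu = c*Nc + gamma*Df*Nq + 0.5*gamma*B*N_gamma
Term 1: 48.4 * 25.8 = 1248.72
Term 2: 20.8 * 1.0 * 14.72 = 306.176
Term 3: 0.5 * 20.8 * 3.2 * 16.72 = 556.4416
qu = 1248.72 + 306.176 + 556.4416
qu = 2111.34 kPa


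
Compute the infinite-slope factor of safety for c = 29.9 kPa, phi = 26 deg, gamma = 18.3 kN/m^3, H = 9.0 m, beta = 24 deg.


Using Fs = c / (gamma*H*sin(beta)*cos(beta)) + tan(phi)/tan(beta)
Cohesion contribution = 29.9 / (18.3*9.0*sin(24)*cos(24))
Cohesion contribution = 0.488578
Friction contribution = tan(26)/tan(24) = 1.09547
Fs = 0.488578 + 1.09547
Fs = 1.584


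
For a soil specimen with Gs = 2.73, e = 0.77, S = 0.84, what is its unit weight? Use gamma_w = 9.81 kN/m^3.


Using gamma = gamma_w * (Gs + S*e) / (1 + e)
Numerator: Gs + S*e = 2.73 + 0.84*0.77 = 3.3768
Denominator: 1 + e = 1 + 0.77 = 1.77
gamma = 9.81 * 3.3768 / 1.77
gamma = 18.715 kN/m^3


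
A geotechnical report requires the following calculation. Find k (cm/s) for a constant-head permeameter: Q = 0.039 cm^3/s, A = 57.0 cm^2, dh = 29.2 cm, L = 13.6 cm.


Compute hydraulic gradient:
i = dh / L = 29.2 / 13.6 = 2.14706
Then apply Darcy's law:
k = Q / (A * i)
k = 0.039 / (57.0 * 2.14706)
k = 0.039 / 122.382
k = 0.000319 cm/s


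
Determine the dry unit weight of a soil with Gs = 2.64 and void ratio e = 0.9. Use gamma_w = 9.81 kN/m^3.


Using gamma_d = Gs * gamma_w / (1 + e)
gamma_d = 2.64 * 9.81 / (1 + 0.9)
gamma_d = 2.64 * 9.81 / 1.9
gamma_d = 13.631 kN/m^3


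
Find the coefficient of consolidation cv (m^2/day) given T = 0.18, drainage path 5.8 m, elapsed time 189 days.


Using cv = T * H_dr^2 / t
H_dr^2 = 5.8^2 = 33.64
cv = 0.18 * 33.64 / 189
cv = 0.03204 m^2/day


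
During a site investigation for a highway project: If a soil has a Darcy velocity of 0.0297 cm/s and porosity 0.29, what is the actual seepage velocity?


Result: 0.10241 cm/s

Derivation:
Using v_s = v_d / n
v_s = 0.0297 / 0.29
v_s = 0.10241 cm/s


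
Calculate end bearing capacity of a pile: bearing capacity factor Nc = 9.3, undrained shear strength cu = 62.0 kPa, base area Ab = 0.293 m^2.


Result: 168.94 kN

Derivation:
Using Qb = Nc * cu * Ab
Qb = 9.3 * 62.0 * 0.293
Qb = 168.94 kN


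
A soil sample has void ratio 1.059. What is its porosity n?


Using the relation n = e / (1 + e)
n = 1.059 / (1 + 1.059)
n = 1.059 / 2.059
n = 0.5143


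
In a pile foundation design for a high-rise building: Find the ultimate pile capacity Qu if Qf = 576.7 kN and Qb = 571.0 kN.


Result: 1147.7 kN

Derivation:
Using Qu = Qf + Qb
Qu = 576.7 + 571.0
Qu = 1147.7 kN
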